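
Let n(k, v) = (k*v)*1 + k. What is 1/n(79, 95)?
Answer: 1/7584 ≈ 0.00013186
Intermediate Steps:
n(k, v) = k + k*v (n(k, v) = k*v + k = k + k*v)
1/n(79, 95) = 1/(79*(1 + 95)) = 1/(79*96) = 1/7584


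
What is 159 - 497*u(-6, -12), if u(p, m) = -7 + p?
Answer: 6620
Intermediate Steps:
159 - 497*u(-6, -12) = 159 - 497*(-7 - 6) = 159 - 497*(-13) = 159 + 6461 = 6620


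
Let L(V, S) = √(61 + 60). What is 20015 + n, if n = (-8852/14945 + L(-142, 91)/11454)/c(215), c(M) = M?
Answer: 736626083370337/36803706450 ≈ 20015.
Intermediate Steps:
L(V, S) = 11 (L(V, S) = √121 = 11)
n = -101226413/36803706450 (n = (-8852/14945 + 11/11454)/215 = (-8852*1/14945 + 11*(1/11454))*(1/215) = (-8852/14945 + 11/11454)*(1/215) = -101226413/171180030*1/215 = -101226413/36803706450 ≈ -0.0027504)
20015 + n = 20015 - 101226413/36803706450 = 736626083370337/36803706450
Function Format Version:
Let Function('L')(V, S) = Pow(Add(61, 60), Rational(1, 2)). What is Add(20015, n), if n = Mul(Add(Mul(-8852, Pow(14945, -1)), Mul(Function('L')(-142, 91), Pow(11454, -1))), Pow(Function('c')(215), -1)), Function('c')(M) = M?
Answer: Rational(736626083370337, 36803706450) ≈ 20015.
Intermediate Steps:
Function('L')(V, S) = 11 (Function('L')(V, S) = Pow(121, Rational(1, 2)) = 11)
n = Rational(-101226413, 36803706450) (n = Mul(Add(Mul(-8852, Pow(14945, -1)), Mul(11, Pow(11454, -1))), Pow(215, -1)) = Mul(Add(Mul(-8852, Rational(1, 14945)), Mul(11, Rational(1, 11454))), Rational(1, 215)) = Mul(Add(Rational(-8852, 14945), Rational(11, 11454)), Rational(1, 215)) = Mul(Rational(-101226413, 171180030), Rational(1, 215)) = Rational(-101226413, 36803706450) ≈ -0.0027504)
Add(20015, n) = Add(20015, Rational(-101226413, 36803706450)) = Rational(736626083370337, 36803706450)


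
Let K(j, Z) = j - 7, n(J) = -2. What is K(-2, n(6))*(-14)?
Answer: 126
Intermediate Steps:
K(j, Z) = -7 + j
K(-2, n(6))*(-14) = (-7 - 2)*(-14) = -9*(-14) = 126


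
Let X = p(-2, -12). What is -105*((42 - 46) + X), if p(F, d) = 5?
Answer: -105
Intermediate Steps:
X = 5
-105*((42 - 46) + X) = -105*((42 - 46) + 5) = -105*(-4 + 5) = -105*1 = -105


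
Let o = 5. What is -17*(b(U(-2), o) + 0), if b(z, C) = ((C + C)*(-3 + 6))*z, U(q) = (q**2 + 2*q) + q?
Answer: 1020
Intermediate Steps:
U(q) = q**2 + 3*q
b(z, C) = 6*C*z (b(z, C) = ((2*C)*3)*z = (6*C)*z = 6*C*z)
-17*(b(U(-2), o) + 0) = -17*(6*5*(-2*(3 - 2)) + 0) = -17*(6*5*(-2*1) + 0) = -17*(6*5*(-2) + 0) = -17*(-60 + 0) = -17*(-60) = 1020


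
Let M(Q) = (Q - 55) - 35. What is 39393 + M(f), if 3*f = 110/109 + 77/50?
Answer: 214205981/5450 ≈ 39304.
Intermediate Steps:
f = 4631/5450 (f = (110/109 + 77/50)/3 = (⅓)*(13893/5450) = 4631/5450 ≈ 0.84972)
M(Q) = -90 + Q (M(Q) = (-55 + Q) - 35 = -90 + Q)
39393 + M(f) = 39393 + (-90 + 4631/5450) = 39393 - 485869/5450 = 214205981/5450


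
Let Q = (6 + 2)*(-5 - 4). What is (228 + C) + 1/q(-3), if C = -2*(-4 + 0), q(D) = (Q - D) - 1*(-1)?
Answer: 16047/68 ≈ 235.99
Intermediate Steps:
Q = -72 (Q = 8*(-9) = -72)
q(D) = -71 - D (q(D) = (-72 - D) - 1*(-1) = (-72 - D) + 1 = -71 - D)
C = 8 (C = -2*(-4) = 8)
(228 + C) + 1/q(-3) = (228 + 8) + 1/(-71 - 1*(-3)) = 236 + 1/(-71 + 3) = 236 + 1/(-68) = 236 - 1/68 = 16047/68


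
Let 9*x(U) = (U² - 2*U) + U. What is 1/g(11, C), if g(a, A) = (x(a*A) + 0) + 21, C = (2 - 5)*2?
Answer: 3/1537 ≈ 0.0019519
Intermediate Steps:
C = -6 (C = -3*2 = -6)
x(U) = -U/9 + U²/9 (x(U) = ((U² - 2*U) + U)/9 = (U² - U)/9 = -U/9 + U²/9)
g(a, A) = 21 + A*a*(-1 + A*a)/9 (g(a, A) = ((a*A)*(-1 + a*A)/9 + 0) + 21 = ((A*a)*(-1 + A*a)/9 + 0) + 21 = (A*a*(-1 + A*a)/9 + 0) + 21 = A*a*(-1 + A*a)/9 + 21 = 21 + A*a*(-1 + A*a)/9)
1/g(11, C) = 1/(21 + (⅑)*(-6)*11*(-1 - 6*11)) = 1/(21 + (⅑)*(-6)*11*(-1 - 66)) = 1/(21 + (⅑)*(-6)*11*(-67)) = 1/(21 + 1474/3) = 1/(1537/3) = 3/1537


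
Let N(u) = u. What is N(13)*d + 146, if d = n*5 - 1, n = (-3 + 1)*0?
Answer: 133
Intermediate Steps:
n = 0 (n = -2*0 = 0)
d = -1 (d = 0*5 - 1 = 0 - 1 = -1)
N(13)*d + 146 = 13*(-1) + 146 = -13 + 146 = 133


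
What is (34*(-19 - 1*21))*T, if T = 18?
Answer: -24480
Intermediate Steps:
(34*(-19 - 1*21))*T = (34*(-19 - 1*21))*18 = (34*(-19 - 21))*18 = (34*(-40))*18 = -1360*18 = -24480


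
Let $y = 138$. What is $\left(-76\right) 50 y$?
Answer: $-524400$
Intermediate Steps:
$\left(-76\right) 50 y = \left(-76\right) 50 \cdot 138 = \left(-3800\right) 138 = -524400$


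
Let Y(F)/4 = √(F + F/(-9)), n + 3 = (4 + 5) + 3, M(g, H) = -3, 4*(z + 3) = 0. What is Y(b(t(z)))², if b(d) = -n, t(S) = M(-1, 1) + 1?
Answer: -128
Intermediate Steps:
z = -3 (z = -3 + (¼)*0 = -3 + 0 = -3)
n = 9 (n = -3 + ((4 + 5) + 3) = -3 + (9 + 3) = -3 + 12 = 9)
t(S) = -2 (t(S) = -3 + 1 = -2)
b(d) = -9 (b(d) = -1*9 = -9)
Y(F) = 8*√2*√F/3 (Y(F) = 4*√(F + F/(-9)) = 4*√(F + F*(-⅑)) = 4*√(F - F/9) = 4*√(8*F/9) = 4*(2*√2*√F/3) = 8*√2*√F/3)
Y(b(t(z)))² = (8*√2*√(-9)/3)² = (8*√2*(3*I)/3)² = (8*I*√2)² = -128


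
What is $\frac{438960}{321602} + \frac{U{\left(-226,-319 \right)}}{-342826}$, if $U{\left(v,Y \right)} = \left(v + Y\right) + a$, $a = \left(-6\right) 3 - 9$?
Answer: $\frac{3424337666}{2505761983} \approx 1.3666$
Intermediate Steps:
$a = -27$ ($a = -18 - 9 = -27$)
$U{\left(v,Y \right)} = -27 + Y + v$ ($U{\left(v,Y \right)} = \left(v + Y\right) - 27 = \left(Y + v\right) - 27 = -27 + Y + v$)
$\frac{438960}{321602} + \frac{U{\left(-226,-319 \right)}}{-342826} = \frac{438960}{321602} + \frac{-27 - 319 - 226}{-342826} = 438960 \cdot \frac{1}{321602} - - \frac{26}{15583} = \frac{219480}{160801} + \frac{26}{15583} = \frac{3424337666}{2505761983}$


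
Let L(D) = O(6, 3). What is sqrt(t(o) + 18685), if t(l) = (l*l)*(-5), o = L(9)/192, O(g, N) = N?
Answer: sqrt(76533755)/64 ≈ 136.69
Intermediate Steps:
L(D) = 3
o = 1/64 (o = 3/192 = 3*(1/192) = 1/64 ≈ 0.015625)
t(l) = -5*l**2 (t(l) = l**2*(-5) = -5*l**2)
sqrt(t(o) + 18685) = sqrt(-5*(1/64)**2 + 18685) = sqrt(-5*1/4096 + 18685) = sqrt(-5/4096 + 18685) = sqrt(76533755/4096) = sqrt(76533755)/64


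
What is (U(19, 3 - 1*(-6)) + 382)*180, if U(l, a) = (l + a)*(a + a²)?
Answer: 522360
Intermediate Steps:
U(l, a) = (a + l)*(a + a²)
(U(19, 3 - 1*(-6)) + 382)*180 = ((3 - 1*(-6))*((3 - 1*(-6)) + 19 + (3 - 1*(-6))² + (3 - 1*(-6))*19) + 382)*180 = ((3 + 6)*((3 + 6) + 19 + (3 + 6)² + (3 + 6)*19) + 382)*180 = (9*(9 + 19 + 9² + 9*19) + 382)*180 = (9*(9 + 19 + 81 + 171) + 382)*180 = (9*280 + 382)*180 = (2520 + 382)*180 = 2902*180 = 522360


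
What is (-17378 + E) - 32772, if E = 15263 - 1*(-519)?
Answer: -34368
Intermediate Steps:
E = 15782 (E = 15263 + 519 = 15782)
(-17378 + E) - 32772 = (-17378 + 15782) - 32772 = -1596 - 32772 = -34368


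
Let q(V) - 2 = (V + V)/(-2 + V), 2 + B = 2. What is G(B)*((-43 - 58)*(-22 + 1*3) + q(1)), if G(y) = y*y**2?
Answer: 0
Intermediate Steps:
B = 0 (B = -2 + 2 = 0)
G(y) = y**3
q(V) = 2 + 2*V/(-2 + V) (q(V) = 2 + (V + V)/(-2 + V) = 2 + (2*V)/(-2 + V) = 2 + 2*V/(-2 + V))
G(B)*((-43 - 58)*(-22 + 1*3) + q(1)) = 0**3*((-43 - 58)*(-22 + 1*3) + 4*(-1 + 1)/(-2 + 1)) = 0*(-101*(-22 + 3) + 4*0/(-1)) = 0*(-101*(-19) + 4*(-1)*0) = 0*(1919 + 0) = 0*1919 = 0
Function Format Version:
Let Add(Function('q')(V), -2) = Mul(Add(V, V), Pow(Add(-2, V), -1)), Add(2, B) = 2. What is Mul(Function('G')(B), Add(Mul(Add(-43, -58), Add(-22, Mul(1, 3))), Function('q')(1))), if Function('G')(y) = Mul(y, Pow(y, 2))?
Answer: 0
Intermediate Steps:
B = 0 (B = Add(-2, 2) = 0)
Function('G')(y) = Pow(y, 3)
Function('q')(V) = Add(2, Mul(2, V, Pow(Add(-2, V), -1))) (Function('q')(V) = Add(2, Mul(Add(V, V), Pow(Add(-2, V), -1))) = Add(2, Mul(Mul(2, V), Pow(Add(-2, V), -1))) = Add(2, Mul(2, V, Pow(Add(-2, V), -1))))
Mul(Function('G')(B), Add(Mul(Add(-43, -58), Add(-22, Mul(1, 3))), Function('q')(1))) = Mul(Pow(0, 3), Add(Mul(Add(-43, -58), Add(-22, Mul(1, 3))), Mul(4, Pow(Add(-2, 1), -1), Add(-1, 1)))) = Mul(0, Add(Mul(-101, Add(-22, 3)), Mul(4, Pow(-1, -1), 0))) = Mul(0, Add(Mul(-101, -19), Mul(4, -1, 0))) = Mul(0, Add(1919, 0)) = Mul(0, 1919) = 0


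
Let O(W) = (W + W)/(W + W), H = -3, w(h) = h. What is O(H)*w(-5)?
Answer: -5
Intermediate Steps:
O(W) = 1 (O(W) = (2*W)/((2*W)) = (2*W)*(1/(2*W)) = 1)
O(H)*w(-5) = 1*(-5) = -5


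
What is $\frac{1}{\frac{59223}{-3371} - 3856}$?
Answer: $- \frac{3371}{13057799} \approx -0.00025816$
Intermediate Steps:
$\frac{1}{\frac{59223}{-3371} - 3856} = \frac{1}{59223 \left(- \frac{1}{3371}\right) - 3856} = \frac{1}{- \frac{59223}{3371} - 3856} = \frac{1}{- \frac{13057799}{3371}} = - \frac{3371}{13057799}$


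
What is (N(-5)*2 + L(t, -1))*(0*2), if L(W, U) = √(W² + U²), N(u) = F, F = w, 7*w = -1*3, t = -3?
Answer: 0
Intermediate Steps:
w = -3/7 (w = (-1*3)/7 = (⅐)*(-3) = -3/7 ≈ -0.42857)
F = -3/7 ≈ -0.42857
N(u) = -3/7
L(W, U) = √(U² + W²)
(N(-5)*2 + L(t, -1))*(0*2) = (-3/7*2 + √((-1)² + (-3)²))*(0*2) = (-6/7 + √(1 + 9))*0 = (-6/7 + √10)*0 = 0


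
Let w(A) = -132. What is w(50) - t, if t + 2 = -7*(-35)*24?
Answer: -6010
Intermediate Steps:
t = 5878 (t = -2 - 7*(-35)*24 = -2 + 245*24 = -2 + 5880 = 5878)
w(50) - t = -132 - 1*5878 = -132 - 5878 = -6010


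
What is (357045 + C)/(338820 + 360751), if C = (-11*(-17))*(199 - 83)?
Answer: 378737/699571 ≈ 0.54138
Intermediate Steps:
C = 21692 (C = 187*116 = 21692)
(357045 + C)/(338820 + 360751) = (357045 + 21692)/(338820 + 360751) = 378737/699571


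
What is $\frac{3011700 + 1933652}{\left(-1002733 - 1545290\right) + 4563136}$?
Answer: $\frac{4945352}{2015113} \approx 2.4541$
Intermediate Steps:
$\frac{3011700 + 1933652}{\left(-1002733 - 1545290\right) + 4563136} = \frac{4945352}{\left(-1002733 - 1545290\right) + 4563136} = \frac{4945352}{-2548023 + 4563136} = \frac{4945352}{2015113}$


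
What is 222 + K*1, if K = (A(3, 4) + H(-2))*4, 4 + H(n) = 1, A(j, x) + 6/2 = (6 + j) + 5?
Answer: 254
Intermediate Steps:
A(j, x) = 8 + j (A(j, x) = -3 + ((6 + j) + 5) = -3 + (11 + j) = 8 + j)
H(n) = -3 (H(n) = -4 + 1 = -3)
K = 32 (K = ((8 + 3) - 3)*4 = (11 - 3)*4 = 8*4 = 32)
222 + K*1 = 222 + 32*1 = 222 + 32 = 254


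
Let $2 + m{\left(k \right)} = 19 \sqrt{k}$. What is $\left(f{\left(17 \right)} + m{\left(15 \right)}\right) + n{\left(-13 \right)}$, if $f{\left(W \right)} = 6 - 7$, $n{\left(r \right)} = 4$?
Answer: $1 + 19 \sqrt{15} \approx 74.587$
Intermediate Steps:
$f{\left(W \right)} = -1$
$m{\left(k \right)} = -2 + 19 \sqrt{k}$
$\left(f{\left(17 \right)} + m{\left(15 \right)}\right) + n{\left(-13 \right)} = \left(-1 - \left(2 - 19 \sqrt{15}\right)\right) + 4 = \left(-3 + 19 \sqrt{15}\right) + 4 = 1 + 19 \sqrt{15}$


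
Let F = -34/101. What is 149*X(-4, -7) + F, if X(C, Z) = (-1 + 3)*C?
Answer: -120426/101 ≈ -1192.3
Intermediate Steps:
F = -34/101 (F = -34*1/101 = -34/101 ≈ -0.33663)
X(C, Z) = 2*C
149*X(-4, -7) + F = 149*(2*(-4)) - 34/101 = 149*(-8) - 34/101 = -1192 - 34/101 = -120426/101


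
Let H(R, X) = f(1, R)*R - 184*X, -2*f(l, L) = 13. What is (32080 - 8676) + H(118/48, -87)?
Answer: 1891009/48 ≈ 39396.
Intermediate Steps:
f(l, L) = -13/2 (f(l, L) = -1/2*13 = -13/2)
H(R, X) = -184*X - 13*R/2 (H(R, X) = -13*R/2 - 184*X = -184*X - 13*R/2)
(32080 - 8676) + H(118/48, -87) = (32080 - 8676) + (-184*(-87) - 767/48) = 23404 + (16008 - 767/48) = 23404 + 767617/48 = 1891009/48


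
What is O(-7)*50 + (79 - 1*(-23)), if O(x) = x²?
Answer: 2552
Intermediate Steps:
O(-7)*50 + (79 - 1*(-23)) = (-7)²*50 + (79 - 1*(-23)) = 49*50 + (79 + 23) = 2450 + 102 = 2552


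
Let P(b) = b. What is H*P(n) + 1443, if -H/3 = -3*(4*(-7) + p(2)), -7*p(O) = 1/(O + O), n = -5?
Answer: 75729/28 ≈ 2704.6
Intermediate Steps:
p(O) = -1/(14*O) (p(O) = -1/(7*(O + O)) = -1/(2*O)/7 = -1/(14*O))
H = -7065/28 (H = -(-9)*(4*(-7) - 1/14/2) = -(-9)*(-28 - 1/14*1/2) = -(-9)*(-28 - 1/28) = -(-9)*(-785)/28 = -3*2355/28 = -7065/28 ≈ -252.32)
H*P(n) + 1443 = -7065/28*(-5) + 1443 = 35325/28 + 1443 = 75729/28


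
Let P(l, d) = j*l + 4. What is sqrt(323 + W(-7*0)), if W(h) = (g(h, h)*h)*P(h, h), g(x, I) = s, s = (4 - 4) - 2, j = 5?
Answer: sqrt(323) ≈ 17.972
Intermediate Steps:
P(l, d) = 4 + 5*l (P(l, d) = 5*l + 4 = 4 + 5*l)
s = -2 (s = 0 - 2 = -2)
g(x, I) = -2
W(h) = -2*h*(4 + 5*h) (W(h) = (-2*h)*(4 + 5*h) = -2*h*(4 + 5*h))
sqrt(323 + W(-7*0)) = sqrt(323 - 2*(-7*0)*(4 + 5*(-7*0))) = sqrt(323 - 2*0*(4 + 5*0)) = sqrt(323 - 2*0*(4 + 0)) = sqrt(323 - 2*0*4) = sqrt(323 + 0) = sqrt(323)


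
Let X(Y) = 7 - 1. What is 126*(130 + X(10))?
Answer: 17136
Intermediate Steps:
X(Y) = 6
126*(130 + X(10)) = 126*(130 + 6) = 126*136 = 17136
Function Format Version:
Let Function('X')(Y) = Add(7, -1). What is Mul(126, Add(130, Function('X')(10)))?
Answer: 17136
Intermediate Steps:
Function('X')(Y) = 6
Mul(126, Add(130, Function('X')(10))) = Mul(126, Add(130, 6)) = Mul(126, 136) = 17136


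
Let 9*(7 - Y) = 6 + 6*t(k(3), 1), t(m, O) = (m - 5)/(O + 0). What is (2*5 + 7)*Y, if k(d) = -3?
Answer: 595/3 ≈ 198.33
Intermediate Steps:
t(m, O) = (-5 + m)/O
Y = 35/3 (Y = 7 - (6 + 6*((-5 - 3)/1))/9 = 7 - (6 + 6*(1*(-8)))/9 = 7 - (6 + 6*(-8))/9 = 7 - (6 - 48)/9 = 7 - 1/9*(-42) = 7 + 14/3 = 35/3 ≈ 11.667)
(2*5 + 7)*Y = (2*5 + 7)*(35/3) = (10 + 7)*(35/3) = 17*(35/3) = 595/3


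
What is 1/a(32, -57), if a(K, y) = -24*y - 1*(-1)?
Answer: 1/1369 ≈ 0.00073046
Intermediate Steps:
a(K, y) = 1 - 24*y (a(K, y) = -24*y + 1 = 1 - 24*y)
1/a(32, -57) = 1/(1 - 24*(-57)) = 1/(1 + 1368) = 1/1369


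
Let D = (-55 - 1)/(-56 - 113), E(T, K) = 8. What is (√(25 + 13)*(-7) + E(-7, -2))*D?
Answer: 448/169 - 392*√38/169 ≈ -11.648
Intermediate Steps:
D = 56/169 (D = -56/(-169) = -56*(-1/169) = 56/169 ≈ 0.33136)
(√(25 + 13)*(-7) + E(-7, -2))*D = (√(25 + 13)*(-7) + 8)*(56/169) = (√38*(-7) + 8)*(56/169) = (-7*√38 + 8)*(56/169) = (8 - 7*√38)*(56/169) = 448/169 - 392*√38/169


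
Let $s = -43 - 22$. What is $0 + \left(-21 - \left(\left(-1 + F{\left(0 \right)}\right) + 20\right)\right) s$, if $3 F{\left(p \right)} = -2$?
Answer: $\frac{7670}{3} \approx 2556.7$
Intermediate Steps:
$F{\left(p \right)} = - \frac{2}{3}$ ($F{\left(p \right)} = \frac{1}{3} \left(-2\right) = - \frac{2}{3}$)
$s = -65$ ($s = -43 - 22 = -65$)
$0 + \left(-21 - \left(\left(-1 + F{\left(0 \right)}\right) + 20\right)\right) s = 0 + \left(-21 - \left(\left(-1 - \frac{2}{3}\right) + 20\right)\right) \left(-65\right) = 0 + \left(-21 - \left(- \frac{5}{3} + 20\right)\right) \left(-65\right) = 0 + \left(-21 - \frac{55}{3}\right) \left(-65\right) = 0 - - \frac{7670}{3} = 0 + \frac{7670}{3} = \frac{7670}{3}$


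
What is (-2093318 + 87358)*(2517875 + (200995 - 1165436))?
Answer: -3116126466640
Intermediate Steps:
(-2093318 + 87358)*(2517875 + (200995 - 1165436)) = -2005960*(2517875 - 964441) = -2005960*1553434 = -3116126466640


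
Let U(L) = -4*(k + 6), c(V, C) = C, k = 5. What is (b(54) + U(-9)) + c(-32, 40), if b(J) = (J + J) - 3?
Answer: 101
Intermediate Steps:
b(J) = -3 + 2*J (b(J) = 2*J - 3 = -3 + 2*J)
U(L) = -44 (U(L) = -4*(5 + 6) = -4*11 = -44)
(b(54) + U(-9)) + c(-32, 40) = ((-3 + 2*54) - 44) + 40 = ((-3 + 108) - 44) + 40 = (105 - 44) + 40 = 61 + 40 = 101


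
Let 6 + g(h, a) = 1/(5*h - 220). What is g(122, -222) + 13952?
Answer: 5438941/390 ≈ 13946.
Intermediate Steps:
g(h, a) = -6 + 1/(-220 + 5*h) (g(h, a) = -6 + 1/(5*h - 220) = -6 + 1/(-220 + 5*h))
g(122, -222) + 13952 = (1321 - 30*122)/(5*(-44 + 122)) + 13952 = (⅕)*(1321 - 3660)/78 + 13952 = (⅕)*(1/78)*(-2339) + 13952 = -2339/390 + 13952 = 5438941/390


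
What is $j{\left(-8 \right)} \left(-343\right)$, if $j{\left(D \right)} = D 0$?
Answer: $0$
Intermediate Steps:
$j{\left(D \right)} = 0$
$j{\left(-8 \right)} \left(-343\right) = 0 \left(-343\right) = 0$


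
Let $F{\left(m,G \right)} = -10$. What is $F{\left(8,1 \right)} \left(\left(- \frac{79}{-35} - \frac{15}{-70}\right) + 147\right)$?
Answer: $- \frac{10463}{7} \approx -1494.7$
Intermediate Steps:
$F{\left(8,1 \right)} \left(\left(- \frac{79}{-35} - \frac{15}{-70}\right) + 147\right) = - 10 \left(\left(- \frac{79}{-35} - \frac{15}{-70}\right) + 147\right) = - 10 \left(\left(\left(-79\right) \left(- \frac{1}{35}\right) - - \frac{3}{14}\right) + 147\right) = - 10 \left(\left(\frac{79}{35} + \frac{3}{14}\right) + 147\right) = - 10 \left(\frac{173}{70} + 147\right) = \left(-10\right) \frac{10463}{70} = - \frac{10463}{7}$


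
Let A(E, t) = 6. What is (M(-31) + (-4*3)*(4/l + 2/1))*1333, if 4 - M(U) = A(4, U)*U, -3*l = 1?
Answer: 413230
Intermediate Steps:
l = -⅓ (l = -⅓*1 = -⅓ ≈ -0.33333)
M(U) = 4 - 6*U
(M(-31) + (-4*3)*(4/l + 2/1))*1333 = ((4 - 6*(-31)) + (-4*3)*(4/(-⅓) + 2/1))*1333 = ((4 + 186) - 12*(4*(-3) + 2*1))*1333 = (190 - 12*(-12 + 2))*1333 = (190 - 12*(-10))*1333 = (190 + 120)*1333 = 310*1333 = 413230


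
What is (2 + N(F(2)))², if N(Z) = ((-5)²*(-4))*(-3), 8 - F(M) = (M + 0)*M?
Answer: 91204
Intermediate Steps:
F(M) = 8 - M² (F(M) = 8 - (M + 0)*M = 8 - M*M = 8 - M²)
N(Z) = 300 (N(Z) = (25*(-4))*(-3) = -100*(-3) = 300)
(2 + N(F(2)))² = (2 + 300)² = 302² = 91204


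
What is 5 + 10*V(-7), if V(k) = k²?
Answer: 495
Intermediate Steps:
5 + 10*V(-7) = 5 + 10*(-7)² = 5 + 10*49 = 5 + 490 = 495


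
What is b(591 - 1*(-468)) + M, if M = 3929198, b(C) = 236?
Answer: 3929434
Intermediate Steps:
b(591 - 1*(-468)) + M = 236 + 3929198 = 3929434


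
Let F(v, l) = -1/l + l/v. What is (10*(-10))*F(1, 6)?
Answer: -1750/3 ≈ -583.33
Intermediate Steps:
(10*(-10))*F(1, 6) = (10*(-10))*(-1/6 + 6/1) = -100*(-1*⅙ + 6*1) = -100*(-⅙ + 6) = -100*35/6 = -1750/3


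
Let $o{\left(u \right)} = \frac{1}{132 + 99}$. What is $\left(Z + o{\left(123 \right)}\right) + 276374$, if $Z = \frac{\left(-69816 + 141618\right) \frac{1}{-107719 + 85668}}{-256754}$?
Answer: $\frac{180727683804711796}{653924323437} \approx 2.7637 \cdot 10^{5}$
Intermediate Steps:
$o{\left(u \right)} = \frac{1}{231}$
$Z = \frac{35901}{2830841227}$ ($Z = \frac{71802}{-22051} \left(- \frac{1}{256754}\right) = 71802 \left(- \frac{1}{22051}\right) \left(- \frac{1}{256754}\right) = \left(- \frac{71802}{22051}\right) \left(- \frac{1}{256754}\right) = \frac{35901}{2830841227} \approx 1.2682 \cdot 10^{-5}$)
$\left(Z + o{\left(123 \right)}\right) + 276374 = \left(\frac{35901}{2830841227} + \frac{1}{231}\right) + 276374 = \frac{2839134358}{653924323437} + 276374 = \frac{180727683804711796}{653924323437}$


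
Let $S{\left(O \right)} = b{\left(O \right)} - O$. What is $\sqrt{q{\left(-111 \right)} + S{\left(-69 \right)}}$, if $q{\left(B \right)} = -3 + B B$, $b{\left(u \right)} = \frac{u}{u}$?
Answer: $2 \sqrt{3097} \approx 111.3$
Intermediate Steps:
$b{\left(u \right)} = 1$
$S{\left(O \right)} = 1 - O$
$q{\left(B \right)} = -3 + B^{2}$
$\sqrt{q{\left(-111 \right)} + S{\left(-69 \right)}} = \sqrt{\left(-3 + \left(-111\right)^{2}\right) + \left(1 - -69\right)} = \sqrt{\left(-3 + 12321\right) + \left(1 + 69\right)} = \sqrt{12318 + 70} = \sqrt{12388} = 2 \sqrt{3097}$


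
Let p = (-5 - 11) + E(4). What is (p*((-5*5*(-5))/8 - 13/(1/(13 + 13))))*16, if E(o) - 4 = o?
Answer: 41264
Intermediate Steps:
E(o) = 4 + o
p = -8 (p = (-5 - 11) + (4 + 4) = -16 + 8 = -8)
(p*((-5*5*(-5))/8 - 13/(1/(13 + 13))))*16 = -8*((-5*5*(-5))/8 - 13/(1/(13 + 13)))*16 = -8*(-25*(-5)*(⅛) - 13/(1/26))*16 = -8*(125*(⅛) - 13/1/26)*16 = -8*(125/8 - 13*26)*16 = -8*(125/8 - 338)*16 = -8*(-2579/8)*16 = 2579*16 = 41264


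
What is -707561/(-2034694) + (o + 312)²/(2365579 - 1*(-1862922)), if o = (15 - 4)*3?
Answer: 3234101849411/8603705613694 ≈ 0.37590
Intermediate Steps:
o = 33 (o = 11*3 = 33)
-707561/(-2034694) + (o + 312)²/(2365579 - 1*(-1862922)) = -707561/(-2034694) + (33 + 312)²/(2365579 - 1*(-1862922)) = -707561*(-1/2034694) + 345²/(2365579 + 1862922) = 707561/2034694 + 119025/4228501 = 3234101849411/8603705613694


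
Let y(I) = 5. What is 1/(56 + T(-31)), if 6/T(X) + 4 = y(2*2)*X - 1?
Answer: 80/4477 ≈ 0.017869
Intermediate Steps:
T(X) = 6/(-5 + 5*X) (T(X) = 6/(-4 + (5*X - 1)) = 6/(-4 + (-1 + 5*X)) = 6/(-5 + 5*X))
1/(56 + T(-31)) = 1/(56 + 6/(5*(-1 - 31))) = 1/(56 + (6/5)/(-32)) = 1/(56 + (6/5)*(-1/32)) = 1/(56 - 3/80) = 1/(4477/80) = 80/4477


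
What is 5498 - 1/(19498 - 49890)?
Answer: 167095217/30392 ≈ 5498.0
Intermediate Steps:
5498 - 1/(19498 - 49890) = 5498 - 1/(-30392) = 5498 - 1*(-1/30392) = 5498 + 1/30392 = 167095217/30392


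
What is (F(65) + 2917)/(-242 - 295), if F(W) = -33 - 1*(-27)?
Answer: -2911/537 ≈ -5.4209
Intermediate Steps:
F(W) = -6 (F(W) = -33 + 27 = -6)
(F(65) + 2917)/(-242 - 295) = (-6 + 2917)/(-242 - 295) = 2911/(-537) = 2911*(-1/537) = -2911/537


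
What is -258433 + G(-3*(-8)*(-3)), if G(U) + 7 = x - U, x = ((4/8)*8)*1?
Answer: -258364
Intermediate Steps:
x = 4 (x = ((4*(1/8))*8)*1 = ((1/2)*8)*1 = 4*1 = 4)
G(U) = -3 - U (G(U) = -7 + (4 - U) = -3 - U)
-258433 + G(-3*(-8)*(-3)) = -258433 + (-3 - (-3*(-8))*(-3)) = -258433 + (-3 - 24*(-3)) = -258433 + (-3 - 1*(-72)) = -258433 + (-3 + 72) = -258433 + 69 = -258364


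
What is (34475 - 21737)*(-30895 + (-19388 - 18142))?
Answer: -871597650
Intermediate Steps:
(34475 - 21737)*(-30895 + (-19388 - 18142)) = 12738*(-30895 - 37530) = 12738*(-68425) = -871597650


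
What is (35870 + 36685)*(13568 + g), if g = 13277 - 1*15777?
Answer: 803038740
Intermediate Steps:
g = -2500 (g = 13277 - 15777 = -2500)
(35870 + 36685)*(13568 + g) = (35870 + 36685)*(13568 - 2500) = 72555*11068 = 803038740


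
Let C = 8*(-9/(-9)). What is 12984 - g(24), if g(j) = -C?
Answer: 12992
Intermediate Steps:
C = 8 (C = 8*(-9*(-⅑)) = 8*1 = 8)
g(j) = -8 (g(j) = -1*8 = -8)
12984 - g(24) = 12984 - 1*(-8) = 12984 + 8 = 12992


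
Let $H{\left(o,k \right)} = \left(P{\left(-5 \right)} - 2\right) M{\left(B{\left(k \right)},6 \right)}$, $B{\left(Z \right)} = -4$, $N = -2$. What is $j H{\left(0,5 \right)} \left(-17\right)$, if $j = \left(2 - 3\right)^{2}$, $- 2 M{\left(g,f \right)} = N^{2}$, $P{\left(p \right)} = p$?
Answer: $-238$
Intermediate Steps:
$M{\left(g,f \right)} = -2$ ($M{\left(g,f \right)} = - \frac{\left(-2\right)^{2}}{2} = \left(- \frac{1}{2}\right) 4 = -2$)
$j = 1$ ($j = \left(-1\right)^{2} = 1$)
$H{\left(o,k \right)} = 14$ ($H{\left(o,k \right)} = \left(-5 - 2\right) \left(-2\right) = \left(-7\right) \left(-2\right) = 14$)
$j H{\left(0,5 \right)} \left(-17\right) = 1 \cdot 14 \left(-17\right) = 14 \left(-17\right) = -238$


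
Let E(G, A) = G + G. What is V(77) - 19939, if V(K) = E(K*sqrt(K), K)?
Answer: -19939 + 154*sqrt(77) ≈ -18588.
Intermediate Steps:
E(G, A) = 2*G
V(K) = 2*K**(3/2) (V(K) = 2*(K*sqrt(K)) = 2*K**(3/2))
V(77) - 19939 = 2*77**(3/2) - 19939 = 2*(77*sqrt(77)) - 19939 = 154*sqrt(77) - 19939 = -19939 + 154*sqrt(77)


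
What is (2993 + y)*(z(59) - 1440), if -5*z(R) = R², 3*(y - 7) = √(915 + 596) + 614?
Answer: -102687134/15 - 10681*√1511/15 ≈ -6.8735e+6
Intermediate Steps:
y = 635/3 + √1511/3 (y = 7 + (√(915 + 596) + 614)/3 = 7 + (√1511 + 614)/3 = 7 + (614 + √1511)/3 = 7 + (614/3 + √1511/3) = 635/3 + √1511/3 ≈ 224.62)
z(R) = -R²/5
(2993 + y)*(z(59) - 1440) = (2993 + (635/3 + √1511/3))*(-⅕*59² - 1440) = (9614/3 + √1511/3)*(-⅕*3481 - 1440) = (9614/3 + √1511/3)*(-3481/5 - 1440) = (9614/3 + √1511/3)*(-10681/5) = -102687134/15 - 10681*√1511/15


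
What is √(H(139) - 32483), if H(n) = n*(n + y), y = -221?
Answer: I*√43881 ≈ 209.48*I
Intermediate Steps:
H(n) = n*(-221 + n) (H(n) = n*(n - 221) = n*(-221 + n))
√(H(139) - 32483) = √(139*(-221 + 139) - 32483) = √(139*(-82) - 32483) = √(-11398 - 32483) = √(-43881) = I*√43881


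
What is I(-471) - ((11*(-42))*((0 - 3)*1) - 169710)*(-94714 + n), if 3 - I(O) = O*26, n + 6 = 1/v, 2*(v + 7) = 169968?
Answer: -1354842443814963/84977 ≈ -1.5944e+10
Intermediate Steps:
v = 84977 (v = -7 + (½)*169968 = -7 + 84984 = 84977)
n = -509861/84977 (n = -6 + 1/84977 = -509861/84977 ≈ -6.0000)
I(O) = 3 - 26*O (I(O) = 3 - O*26 = 3 - 26*O)
I(-471) - ((11*(-42))*((0 - 3)*1) - 169710)*(-94714 + n) = (3 - 26*(-471)) - ((11*(-42))*((0 - 3)*1) - 169710)*(-94714 - 509861/84977) = (3 + 12246) - (-(-1386) - 169710)*(-8049021439)/84977 = 12249 - (-462*(-3) - 169710)*(-8049021439)/84977 = 12249 - (1386 - 169710)*(-8049021439)/84977 = 12249 - (-168324)*(-8049021439)/84977 = 12249 - 1*1354843484698236/84977 = 12249 - 1354843484698236/84977 = -1354842443814963/84977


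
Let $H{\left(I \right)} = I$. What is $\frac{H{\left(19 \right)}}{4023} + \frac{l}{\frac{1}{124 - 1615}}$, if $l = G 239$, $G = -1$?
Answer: $\frac{1433592046}{4023} \approx 3.5635 \cdot 10^{5}$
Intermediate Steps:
$l = -239$ ($l = \left(-1\right) 239 = -239$)
$\frac{H{\left(19 \right)}}{4023} + \frac{l}{\frac{1}{124 - 1615}} = \frac{19}{4023} - \frac{239}{\frac{1}{124 - 1615}} = 19 \cdot \frac{1}{4023} - \frac{239}{\frac{1}{-1491}} = \frac{19}{4023} - \frac{239}{- \frac{1}{1491}} = \frac{19}{4023} - -356349 = \frac{19}{4023} + 356349 = \frac{1433592046}{4023}$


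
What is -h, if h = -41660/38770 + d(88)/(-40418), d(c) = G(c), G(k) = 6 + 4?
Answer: 84210079/78350293 ≈ 1.0748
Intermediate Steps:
G(k) = 10
d(c) = 10
h = -84210079/78350293 (h = -41660/38770 + 10/(-40418) = -41660*1/38770 + 10*(-1/40418) = -4166/3877 - 5/20209 = -84210079/78350293 ≈ -1.0748)
-h = -1*(-84210079/78350293) = 84210079/78350293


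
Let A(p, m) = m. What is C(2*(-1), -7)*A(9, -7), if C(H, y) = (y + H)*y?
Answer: -441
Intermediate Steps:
C(H, y) = y*(H + y) (C(H, y) = (H + y)*y = y*(H + y))
C(2*(-1), -7)*A(9, -7) = -7*(2*(-1) - 7)*(-7) = -7*(-2 - 7)*(-7) = -7*(-9)*(-7) = 63*(-7) = -441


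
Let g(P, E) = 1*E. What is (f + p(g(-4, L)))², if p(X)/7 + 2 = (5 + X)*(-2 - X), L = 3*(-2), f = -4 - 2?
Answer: 2304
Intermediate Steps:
f = -6
L = -6
g(P, E) = E
p(X) = -14 + 7*(-2 - X)*(5 + X) (p(X) = -14 + 7*((5 + X)*(-2 - X)) = -14 + 7*((-2 - X)*(5 + X)) = -14 + 7*(-2 - X)*(5 + X))
(f + p(g(-4, L)))² = (-6 + (-84 - 49*(-6) - 7*(-6)²))² = (-6 + (-84 + 294 - 7*36))² = (-6 + (-84 + 294 - 252))² = (-6 - 42)² = (-48)² = 2304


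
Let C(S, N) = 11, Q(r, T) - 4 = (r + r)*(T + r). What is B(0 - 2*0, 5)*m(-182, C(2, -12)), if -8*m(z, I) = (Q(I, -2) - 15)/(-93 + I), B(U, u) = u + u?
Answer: 935/328 ≈ 2.8506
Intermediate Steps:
B(U, u) = 2*u
Q(r, T) = 4 + 2*r*(T + r) (Q(r, T) = 4 + (r + r)*(T + r) = 4 + (2*r)*(T + r) = 4 + 2*r*(T + r))
m(z, I) = -(-11 - 4*I + 2*I²)/(8*(-93 + I)) (m(z, I) = -((4 + 2*I² + 2*(-2)*I) - 15)/(8*(-93 + I)) = -((4 + 2*I² - 4*I) - 15)/(8*(-93 + I)) = -((4 - 4*I + 2*I²) - 15)/(8*(-93 + I)) = -(-11 - 4*I + 2*I²)/(8*(-93 + I)))
B(0 - 2*0, 5)*m(-182, C(2, -12)) = (2*5)*((11 - 2*11² + 4*11)/(8*(-93 + 11))) = 10*((⅛)*(11 - 2*121 + 44)/(-82)) = 10*((⅛)*(-1/82)*(11 - 242 + 44)) = 10*((⅛)*(-1/82)*(-187)) = 10*(187/656) = 935/328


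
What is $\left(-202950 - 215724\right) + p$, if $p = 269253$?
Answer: $-149421$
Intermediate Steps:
$\left(-202950 - 215724\right) + p = \left(-202950 - 215724\right) + 269253 = -418674 + 269253 = -149421$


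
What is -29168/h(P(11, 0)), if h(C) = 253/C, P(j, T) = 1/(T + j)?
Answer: -29168/2783 ≈ -10.481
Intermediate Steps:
-29168/h(P(11, 0)) = -29168*1/(253*(0 + 11)) = -29168/(253/(1/11)) = -29168/(253*11) = -29168/2783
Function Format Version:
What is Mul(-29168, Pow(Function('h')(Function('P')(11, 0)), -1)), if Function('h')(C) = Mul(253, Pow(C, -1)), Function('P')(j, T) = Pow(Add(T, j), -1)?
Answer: Rational(-29168, 2783) ≈ -10.481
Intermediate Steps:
Mul(-29168, Pow(Function('h')(Function('P')(11, 0)), -1)) = Mul(-29168, Pow(Mul(253, Pow(Pow(Add(0, 11), -1), -1)), -1)) = Mul(-29168, Pow(Mul(253, Pow(Pow(11, -1), -1)), -1)) = Mul(-29168, Pow(Mul(253, Pow(Rational(1, 11), -1)), -1)) = Mul(-29168, Pow(Mul(253, 11), -1)) = Mul(-29168, Pow(2783, -1)) = Mul(-29168, Rational(1, 2783)) = Rational(-29168, 2783)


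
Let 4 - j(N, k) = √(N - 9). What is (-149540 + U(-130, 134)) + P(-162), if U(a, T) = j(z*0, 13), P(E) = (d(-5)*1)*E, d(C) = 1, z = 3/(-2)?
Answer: -149698 - 3*I ≈ -1.497e+5 - 3.0*I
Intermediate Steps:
z = -3/2 (z = 3*(-½) = -3/2 ≈ -1.5000)
P(E) = E (P(E) = (1*1)*E = 1*E = E)
j(N, k) = 4 - √(-9 + N) (j(N, k) = 4 - √(N - 9) = 4 - √(-9 + N))
U(a, T) = 4 - 3*I (U(a, T) = 4 - √(-9 - 3/2*0) = 4 - √(-9 + 0) = 4 - √(-9) = 4 - 3*I)
(-149540 + U(-130, 134)) + P(-162) = (-149540 + (4 - 3*I)) - 162 = (-149536 - 3*I) - 162 = -149698 - 3*I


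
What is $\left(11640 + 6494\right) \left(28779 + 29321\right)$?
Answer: $1053585400$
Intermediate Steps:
$\left(11640 + 6494\right) \left(28779 + 29321\right) = 18134 \cdot 58100 = 1053585400$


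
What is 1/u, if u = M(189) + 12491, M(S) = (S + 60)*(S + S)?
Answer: 1/106613 ≈ 9.3797e-6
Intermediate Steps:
M(S) = 2*S*(60 + S) (M(S) = (60 + S)*(2*S) = 2*S*(60 + S))
u = 106613 (u = 2*189*(60 + 189) + 12491 = 2*189*249 + 12491 = 94122 + 12491 = 106613)
1/u = 1/106613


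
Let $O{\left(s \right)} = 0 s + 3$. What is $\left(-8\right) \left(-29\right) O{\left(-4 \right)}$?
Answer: $696$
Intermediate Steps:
$O{\left(s \right)} = 3$ ($O{\left(s \right)} = 0 + 3 = 3$)
$\left(-8\right) \left(-29\right) O{\left(-4 \right)} = \left(-8\right) \left(-29\right) 3 = 232 \cdot 3 = 696$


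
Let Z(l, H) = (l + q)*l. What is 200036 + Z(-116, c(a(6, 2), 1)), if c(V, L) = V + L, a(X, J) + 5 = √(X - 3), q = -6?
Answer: 214188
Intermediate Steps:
a(X, J) = -5 + √(-3 + X) (a(X, J) = -5 + √(X - 3) = -5 + √(-3 + X))
c(V, L) = L + V
Z(l, H) = l*(-6 + l) (Z(l, H) = (l - 6)*l = (-6 + l)*l = l*(-6 + l))
200036 + Z(-116, c(a(6, 2), 1)) = 200036 - 116*(-6 - 116) = 200036 - 116*(-122) = 200036 + 14152 = 214188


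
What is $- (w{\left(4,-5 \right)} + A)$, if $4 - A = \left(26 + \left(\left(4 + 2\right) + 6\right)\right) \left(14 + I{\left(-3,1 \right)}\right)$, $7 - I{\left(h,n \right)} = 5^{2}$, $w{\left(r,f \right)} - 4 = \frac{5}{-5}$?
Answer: $-159$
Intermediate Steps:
$w{\left(r,f \right)} = 3$ ($w{\left(r,f \right)} = 4 + \frac{5}{-5} = 4 + 5 \left(- \frac{1}{5}\right) = 4 - 1 = 3$)
$I{\left(h,n \right)} = -18$ ($I{\left(h,n \right)} = 7 - 5^{2} = 7 - 25 = -18$)
$A = 156$ ($A = 4 - \left(26 + \left(\left(4 + 2\right) + 6\right)\right) \left(14 - 18\right) = 4 - \left(26 + \left(6 + 6\right)\right) \left(-4\right) = 4 - \left(26 + 12\right) \left(-4\right) = 4 - 38 \left(-4\right) = 4 - -152 = 4 + 152 = 156$)
$- (w{\left(4,-5 \right)} + A) = - (3 + 156) = \left(-1\right) 159 = -159$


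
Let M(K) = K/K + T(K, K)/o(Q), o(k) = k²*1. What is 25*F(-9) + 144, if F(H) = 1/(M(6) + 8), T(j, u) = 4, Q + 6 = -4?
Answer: 33169/226 ≈ 146.77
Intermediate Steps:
Q = -10 (Q = -6 - 4 = -10)
o(k) = k²
M(K) = 26/25 (M(K) = K/K + 4/((-10)²) = 1 + 4/100 = 1 + 4*(1/100) = 1 + 1/25 = 26/25)
F(H) = 25/226 (F(H) = 1/(26/25 + 8) = 1/(226/25) = 25/226)
25*F(-9) + 144 = 25*(25/226) + 144 = 625/226 + 144 = 33169/226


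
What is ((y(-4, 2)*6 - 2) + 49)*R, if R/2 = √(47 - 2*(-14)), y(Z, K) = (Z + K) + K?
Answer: 470*√3 ≈ 814.06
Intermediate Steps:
y(Z, K) = Z + 2*K (y(Z, K) = (K + Z) + K = Z + 2*K)
R = 10*√3 (R = 2*√(47 - 2*(-14)) = 2*√(47 + 28) = 2*√75 = 2*(5*√3) = 10*√3 ≈ 17.320)
((y(-4, 2)*6 - 2) + 49)*R = (((-4 + 2*2)*6 - 2) + 49)*(10*√3) = (((-4 + 4)*6 - 2) + 49)*(10*√3) = ((0*6 - 2) + 49)*(10*√3) = ((0 - 2) + 49)*(10*√3) = (-2 + 49)*(10*√3) = 47*(10*√3) = 470*√3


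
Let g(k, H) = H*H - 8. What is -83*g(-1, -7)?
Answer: -3403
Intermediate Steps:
g(k, H) = -8 + H**2 (g(k, H) = H**2 - 8 = -8 + H**2)
-83*g(-1, -7) = -83*(-8 + (-7)**2) = -83*(-8 + 49) = -83*41 = -3403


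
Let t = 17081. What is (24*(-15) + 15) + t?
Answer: 16736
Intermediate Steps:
(24*(-15) + 15) + t = (24*(-15) + 15) + 17081 = (-360 + 15) + 17081 = -345 + 17081 = 16736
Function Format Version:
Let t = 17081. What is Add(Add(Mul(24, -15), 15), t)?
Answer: 16736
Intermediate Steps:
Add(Add(Mul(24, -15), 15), t) = Add(Add(Mul(24, -15), 15), 17081) = Add(Add(-360, 15), 17081) = Add(-345, 17081) = 16736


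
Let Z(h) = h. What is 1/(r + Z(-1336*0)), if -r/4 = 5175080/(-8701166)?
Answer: 4350583/10350160 ≈ 0.42034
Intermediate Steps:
r = 10350160/4350583 (r = -20700320/(-8701166) = -20700320*(-1)/8701166 = -4*(-2587540/4350583) = 10350160/4350583 ≈ 2.3790)
1/(r + Z(-1336*0)) = 1/(10350160/4350583 - 1336*0) = 1/(10350160/4350583 + 0) = 1/(10350160/4350583) = 4350583/10350160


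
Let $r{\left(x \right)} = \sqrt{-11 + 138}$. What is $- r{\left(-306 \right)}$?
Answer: $- \sqrt{127} \approx -11.269$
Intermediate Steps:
$r{\left(x \right)} = \sqrt{127}$
$- r{\left(-306 \right)} = - \sqrt{127}$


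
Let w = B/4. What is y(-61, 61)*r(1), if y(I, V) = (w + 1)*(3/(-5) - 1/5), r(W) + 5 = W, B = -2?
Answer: 8/5 ≈ 1.6000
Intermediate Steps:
r(W) = -5 + W
w = -1/2 (w = -2/4 = -2*1/4 = -1/2 ≈ -0.50000)
y(I, V) = -2/5 (y(I, V) = (-1/2 + 1)*(3/(-5) - 1/5) = (3*(-1/5) - 1*1/5)/2 = (-3/5 - 1/5)/2 = (1/2)*(-4/5) = -2/5)
y(-61, 61)*r(1) = -2*(-5 + 1)/5 = -2/5*(-4) = 8/5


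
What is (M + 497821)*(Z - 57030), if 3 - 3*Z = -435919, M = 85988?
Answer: 51537101696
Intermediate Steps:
Z = 435922/3 (Z = 1 - 1/3*(-435919) = 1 + 435919/3 = 435922/3 ≈ 1.4531e+5)
(M + 497821)*(Z - 57030) = (85988 + 497821)*(435922/3 - 57030) = 583809*(264832/3) = 51537101696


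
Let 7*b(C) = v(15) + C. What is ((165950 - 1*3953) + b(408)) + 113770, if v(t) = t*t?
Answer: 1931002/7 ≈ 2.7586e+5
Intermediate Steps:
v(t) = t²
b(C) = 225/7 + C/7 (b(C) = (15² + C)/7 = (225 + C)/7 = 225/7 + C/7)
((165950 - 1*3953) + b(408)) + 113770 = ((165950 - 1*3953) + (225/7 + (⅐)*408)) + 113770 = ((165950 - 3953) + (225/7 + 408/7)) + 113770 = (161997 + 633/7) + 113770 = 1134612/7 + 113770 = 1931002/7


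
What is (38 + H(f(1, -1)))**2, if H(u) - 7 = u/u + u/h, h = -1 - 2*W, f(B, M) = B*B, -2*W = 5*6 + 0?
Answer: 1782225/841 ≈ 2119.2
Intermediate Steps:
W = -15 (W = -(5*6 + 0)/2 = -(30 + 0)/2 = -1/2*30 = -15)
f(B, M) = B**2
h = 29 (h = -1 - 2*(-15) = -1 + 30 = 29)
H(u) = 8 + u/29 (H(u) = 7 + (u/u + u/29) = 7 + (1 + u*(1/29)) = 7 + (1 + u/29) = 8 + u/29)
(38 + H(f(1, -1)))**2 = (38 + (8 + (1/29)*1**2))**2 = (38 + (8 + (1/29)*1))**2 = (38 + (8 + 1/29))**2 = (38 + 233/29)**2 = (1335/29)**2 = 1782225/841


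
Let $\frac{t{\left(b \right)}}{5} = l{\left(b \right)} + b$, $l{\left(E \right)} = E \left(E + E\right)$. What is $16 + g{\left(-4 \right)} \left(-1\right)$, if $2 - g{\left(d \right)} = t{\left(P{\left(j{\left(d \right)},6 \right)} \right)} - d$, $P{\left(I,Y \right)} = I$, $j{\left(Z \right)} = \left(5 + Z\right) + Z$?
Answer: $93$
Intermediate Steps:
$j{\left(Z \right)} = 5 + 2 Z$
$l{\left(E \right)} = 2 E^{2}$ ($l{\left(E \right)} = E 2 E = 2 E^{2}$)
$t{\left(b \right)} = 5 b + 10 b^{2}$ ($t{\left(b \right)} = 5 \left(2 b^{2} + b\right) = 5 \left(b + 2 b^{2}\right) = 5 b + 10 b^{2}$)
$g{\left(d \right)} = 2 + d - 5 \left(5 + 2 d\right) \left(11 + 4 d\right)$ ($g{\left(d \right)} = 2 - \left(5 \left(5 + 2 d\right) \left(1 + 2 \left(5 + 2 d\right)\right) - d\right) = 2 - \left(5 \left(5 + 2 d\right) \left(1 + \left(10 + 4 d\right)\right) - d\right) = 2 - \left(5 \left(5 + 2 d\right) \left(11 + 4 d\right) - d\right) = 2 - \left(- d + 5 \left(5 + 2 d\right) \left(11 + 4 d\right)\right) = 2 + \left(d - 5 \left(5 + 2 d\right) \left(11 + 4 d\right)\right) = 2 + d - 5 \left(5 + 2 d\right) \left(11 + 4 d\right)$)
$16 + g{\left(-4 \right)} \left(-1\right) = 16 + \left(-273 - -836 - 40 \left(-4\right)^{2}\right) \left(-1\right) = 16 + \left(-273 + 836 - 640\right) \left(-1\right) = 16 - -77 = 16 + 77 = 93$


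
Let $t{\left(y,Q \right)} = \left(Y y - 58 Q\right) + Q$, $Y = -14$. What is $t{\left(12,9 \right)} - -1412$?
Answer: $731$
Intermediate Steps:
$t{\left(y,Q \right)} = - 57 Q - 14 y$ ($t{\left(y,Q \right)} = \left(- 14 y - 58 Q\right) + Q = \left(- 58 Q - 14 y\right) + Q = - 57 Q - 14 y$)
$t{\left(12,9 \right)} - -1412 = \left(\left(-57\right) 9 - 168\right) - -1412 = \left(-513 - 168\right) + 1412 = -681 + 1412 = 731$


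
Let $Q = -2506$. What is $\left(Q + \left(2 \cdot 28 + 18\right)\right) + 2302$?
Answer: $-130$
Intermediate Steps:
$\left(Q + \left(2 \cdot 28 + 18\right)\right) + 2302 = \left(-2506 + \left(2 \cdot 28 + 18\right)\right) + 2302 = \left(-2506 + \left(56 + 18\right)\right) + 2302 = \left(-2506 + 74\right) + 2302 = -2432 + 2302 = -130$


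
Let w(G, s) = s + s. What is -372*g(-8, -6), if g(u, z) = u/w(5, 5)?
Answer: 1488/5 ≈ 297.60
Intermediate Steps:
w(G, s) = 2*s
g(u, z) = u/10 (g(u, z) = u/((2*5)) = u/10)
-372*g(-8, -6) = -186*(-8)/5 = -372*(-4/5) = 1488/5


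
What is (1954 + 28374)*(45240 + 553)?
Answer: 1388810104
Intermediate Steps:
(1954 + 28374)*(45240 + 553) = 30328*45793 = 1388810104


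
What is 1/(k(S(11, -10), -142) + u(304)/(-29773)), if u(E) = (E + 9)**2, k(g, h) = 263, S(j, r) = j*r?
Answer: 29773/7732330 ≈ 0.0038505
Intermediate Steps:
u(E) = (9 + E)**2
1/(k(S(11, -10), -142) + u(304)/(-29773)) = 1/(263 + (9 + 304)**2/(-29773)) = 1/(263 + 313**2*(-1/29773)) = 1/(263 + 97969*(-1/29773)) = 1/(263 - 97969/29773) = 1/(7732330/29773) = 29773/7732330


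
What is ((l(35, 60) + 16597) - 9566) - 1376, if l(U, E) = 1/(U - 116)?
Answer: 458054/81 ≈ 5655.0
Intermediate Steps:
l(U, E) = 1/(-116 + U)
((l(35, 60) + 16597) - 9566) - 1376 = ((1/(-116 + 35) + 16597) - 9566) - 1376 = ((1/(-81) + 16597) - 9566) - 1376 = ((-1/81 + 16597) - 9566) - 1376 = (1344356/81 - 9566) - 1376 = 569510/81 - 1376 = 458054/81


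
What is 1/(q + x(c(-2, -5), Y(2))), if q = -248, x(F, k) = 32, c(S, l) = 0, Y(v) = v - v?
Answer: -1/216 ≈ -0.0046296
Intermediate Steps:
Y(v) = 0
1/(q + x(c(-2, -5), Y(2))) = 1/(-248 + 32) = 1/(-216) = -1/216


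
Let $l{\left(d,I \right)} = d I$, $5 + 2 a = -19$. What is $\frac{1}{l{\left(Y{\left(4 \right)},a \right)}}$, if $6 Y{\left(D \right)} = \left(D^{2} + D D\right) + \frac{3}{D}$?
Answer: $- \frac{2}{131} \approx -0.015267$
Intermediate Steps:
$a = -12$ ($a = - \frac{5}{2} + \frac{1}{2} \left(-19\right) = - \frac{5}{2} - \frac{19}{2} = -12$)
$Y{\left(D \right)} = \frac{1}{2 D} + \frac{D^{2}}{3}$ ($Y{\left(D \right)} = \frac{\left(D^{2} + D D\right) + \frac{3}{D}}{6} = \frac{\left(D^{2} + D^{2}\right) + \frac{3}{D}}{6} = \frac{2 D^{2} + \frac{3}{D}}{6} = \frac{1}{2 D} + \frac{D^{2}}{3}$)
$l{\left(d,I \right)} = I d$
$\frac{1}{l{\left(Y{\left(4 \right)},a \right)}} = \frac{1}{\left(-12\right) \frac{3 + 2 \cdot 4^{3}}{6 \cdot 4}} = \frac{1}{\left(-12\right) \frac{1}{6} \cdot \frac{1}{4} \left(3 + 2 \cdot 64\right)} = \frac{1}{\left(-12\right) \frac{1}{6} \cdot \frac{1}{4} \left(3 + 128\right)} = \frac{1}{\left(-12\right) \frac{1}{6} \cdot \frac{1}{4} \cdot 131} = \frac{1}{\left(-12\right) \frac{131}{24}} = \frac{1}{- \frac{131}{2}} = - \frac{2}{131}$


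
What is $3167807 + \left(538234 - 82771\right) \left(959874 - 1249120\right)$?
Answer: $-131737683091$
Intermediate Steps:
$3167807 + \left(538234 - 82771\right) \left(959874 - 1249120\right) = 3167807 + 455463 \left(-289246\right) = 3167807 - 131740850898 = -131737683091$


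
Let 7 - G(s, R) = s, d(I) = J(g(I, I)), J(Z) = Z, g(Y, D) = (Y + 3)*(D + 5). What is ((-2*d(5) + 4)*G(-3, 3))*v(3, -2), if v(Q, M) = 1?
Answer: -1560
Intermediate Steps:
g(Y, D) = (3 + Y)*(5 + D)
d(I) = 15 + I² + 8*I (d(I) = 15 + 3*I + 5*I + I*I = 15 + 3*I + 5*I + I² = 15 + I² + 8*I)
G(s, R) = 7 - s
((-2*d(5) + 4)*G(-3, 3))*v(3, -2) = ((-2*(15 + 5² + 8*5) + 4)*(7 - 1*(-3)))*1 = ((-2*(15 + 25 + 40) + 4)*(7 + 3))*1 = ((-2*80 + 4)*10)*1 = ((-160 + 4)*10)*1 = -156*10*1 = -1560*1 = -1560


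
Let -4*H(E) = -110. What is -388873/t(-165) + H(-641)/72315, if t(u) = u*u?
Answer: -1249804547/87501150 ≈ -14.283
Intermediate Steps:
H(E) = 55/2 (H(E) = -¼*(-110) = 55/2)
t(u) = u²
-388873/t(-165) + H(-641)/72315 = -388873/((-165)²) + (55/2)/72315 = -388873/27225 + (55/2)*(1/72315) = -388873*1/27225 + 11/28926 = -388873/27225 + 11/28926 = -1249804547/87501150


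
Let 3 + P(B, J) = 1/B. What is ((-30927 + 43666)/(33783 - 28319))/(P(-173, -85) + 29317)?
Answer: 2203847/27709697944 ≈ 7.9533e-5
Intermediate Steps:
P(B, J) = -3 + 1/B
((-30927 + 43666)/(33783 - 28319))/(P(-173, -85) + 29317) = ((-30927 + 43666)/(33783 - 28319))/((-3 + 1/(-173)) + 29317) = (12739/5464)/((-3 - 1/173) + 29317) = (12739*(1/5464))/(-520/173 + 29317) = 12739/(5464*(5071321/173)) = (12739/5464)*(173/5071321) = 2203847/27709697944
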